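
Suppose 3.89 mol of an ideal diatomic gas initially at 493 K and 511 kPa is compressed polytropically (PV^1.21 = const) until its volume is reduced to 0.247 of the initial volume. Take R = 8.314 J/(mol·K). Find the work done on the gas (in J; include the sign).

25900 J

V₁ = nRT₁/P₁ = 3.89×8.314×493/511 = 31.2 L.
Polytropic n=1.21: T₂ = T₁(V₁/V₂)^(n−1) = 493×(4.05)^0.21 = 661 K; P₂ = P₁(V₁/V₂)^n = 2770 kPa.
W = (P₁V₁−P₂V₂)/(n−1) = (511×31.2−2770×7.71)/0.21 = -25900 J.
Work done on the gas = −W_by = 25900 J.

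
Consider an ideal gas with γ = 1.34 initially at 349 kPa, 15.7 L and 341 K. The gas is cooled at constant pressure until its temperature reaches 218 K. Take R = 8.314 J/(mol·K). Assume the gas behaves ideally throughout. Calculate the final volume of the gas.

Isobaric: P stays 349 kPa; V/T = const ⇒ T₂ = 218 K, V₂ = 10.0 L.

10.0 L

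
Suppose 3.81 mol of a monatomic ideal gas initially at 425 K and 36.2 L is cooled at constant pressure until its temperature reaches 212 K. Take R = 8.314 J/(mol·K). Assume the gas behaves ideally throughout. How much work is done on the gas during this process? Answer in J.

6750 J

P₁ = nRT₁/V₁ = 3.81×8.314×425/36.2 = 372 kPa.
Isobaric: P stays 372 kPa; V/T = const ⇒ T₂ = 212 K, V₂ = 18.1 L.
W = PΔV = 372×(18.1−36.2) kPa·L = -6750 J.
Work done on the gas = −W_by = 6750 J.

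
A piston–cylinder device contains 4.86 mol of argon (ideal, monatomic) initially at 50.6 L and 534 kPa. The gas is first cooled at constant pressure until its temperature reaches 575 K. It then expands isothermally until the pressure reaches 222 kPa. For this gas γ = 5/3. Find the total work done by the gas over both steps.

T₁ = P₁V₁/(nR) = 534×50.6/(4.86×8.314) = 669 K.
Step 1 — Isobaric: P stays 534 kPa; V/T = const ⇒ T₂ = 575 K, V₂ = 43.5 L.
W = PΔV = 534×(43.5−50.6) kPa·L = -3790 J.
ΔU = nCvΔT = 4.86×12.5×(575−669) = -5680 J.
Q = ΔU + W = nCpΔT = -9470 J.
State after step 1: P = 534 kPa, V = 43.5 L, T = 575 K.
Step 2 — Isothermal: T stays 575 K; PV = const ⇒ V₂ = 105 L, P₂ = 222 kPa.
ΔU = 0 (ideal gas, T constant).
W = nRT ln(V₂/V₁) = 4.86×8.314×575×ln(2.41) = 20400 J.
Q = ΔU + W = 20400 J.
Net over both steps: W = 16600 J, Q = 10900 J, ΔU = -5680 J.

16600 J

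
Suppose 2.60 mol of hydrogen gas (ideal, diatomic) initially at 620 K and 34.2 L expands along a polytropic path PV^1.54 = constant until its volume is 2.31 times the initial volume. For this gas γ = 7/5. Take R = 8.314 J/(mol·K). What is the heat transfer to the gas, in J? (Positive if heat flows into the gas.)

P₁ = nRT₁/V₁ = 2.60×8.314×620/34.2 = 392 kPa.
Polytropic n=1.54: T₂ = T₁(V₁/V₂)^(n−1) = 620×(0.433)^0.54 = 394 K; P₂ = P₁(V₁/V₂)^n = 108 kPa.
W = (P₁V₁−P₂V₂)/(n−1) = (392×34.2−108×79.0)/0.54 = 9030 J.
ΔU = nCvΔT = 2.60×20.8×(394−620) = -12200 J.
Q = ΔU + W = -3160 J.

-3160 J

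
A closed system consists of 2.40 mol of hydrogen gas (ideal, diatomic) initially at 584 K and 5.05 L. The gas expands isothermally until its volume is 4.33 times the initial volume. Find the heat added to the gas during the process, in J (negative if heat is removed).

17100 J

P₁ = nRT₁/V₁ = 2.40×8.314×584/5.05 = 2310 kPa.
Isothermal: T stays 584 K; PV = const ⇒ V₂ = 21.9 L, P₂ = 533 kPa.
ΔU = 0 (ideal gas, T constant).
W = nRT ln(V₂/V₁) = 2.40×8.314×584×ln(4.33) = 17100 J.
Q = ΔU + W = 17100 J.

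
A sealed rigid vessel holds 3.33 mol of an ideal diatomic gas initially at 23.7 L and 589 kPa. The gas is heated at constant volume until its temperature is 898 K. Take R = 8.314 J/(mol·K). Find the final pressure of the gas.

1050 kPa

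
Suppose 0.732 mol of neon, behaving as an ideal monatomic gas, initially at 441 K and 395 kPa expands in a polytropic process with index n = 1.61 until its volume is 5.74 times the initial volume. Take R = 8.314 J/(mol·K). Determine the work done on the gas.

-2880 J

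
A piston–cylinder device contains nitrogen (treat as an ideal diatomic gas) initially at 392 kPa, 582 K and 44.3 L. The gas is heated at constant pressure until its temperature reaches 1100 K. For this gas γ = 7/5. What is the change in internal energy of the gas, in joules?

38600 J

n = P₁V₁/(RT₁) = 392×44.3/(8.314×582) = 3.59 mol.
Isobaric: P stays 392 kPa; V/T = const ⇒ T₂ = 1100 K, V₂ = 83.7 L.
For an ideal gas ΔU = nCvΔT with Cv = (5/2)R = 20.8 J/(mol·K).
ΔU = 3.59×20.8×(1100−582) = 38600 J.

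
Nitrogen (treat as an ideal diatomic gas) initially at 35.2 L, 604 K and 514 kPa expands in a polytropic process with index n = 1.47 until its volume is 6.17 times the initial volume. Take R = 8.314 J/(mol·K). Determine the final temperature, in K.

257 K

Polytropic n=1.47: T₂ = T₁(V₁/V₂)^(n−1) = 604×(0.162)^0.47 = 257 K; P₂ = P₁(V₁/V₂)^n = 35.4 kPa.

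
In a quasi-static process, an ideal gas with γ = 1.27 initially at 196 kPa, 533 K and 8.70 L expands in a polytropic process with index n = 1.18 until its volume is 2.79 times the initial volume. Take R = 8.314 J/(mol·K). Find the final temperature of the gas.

443 K

Polytropic n=1.18: T₂ = T₁(V₁/V₂)^(n−1) = 533×(0.358)^0.18 = 443 K; P₂ = P₁(V₁/V₂)^n = 58.4 kPa.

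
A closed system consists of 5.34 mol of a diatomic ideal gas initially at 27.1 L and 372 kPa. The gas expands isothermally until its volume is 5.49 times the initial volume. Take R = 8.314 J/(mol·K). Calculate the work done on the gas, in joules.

T₁ = P₁V₁/(nR) = 372×27.1/(5.34×8.314) = 227 K.
Isothermal: T stays 227 K; PV = const ⇒ V₂ = 149 L, P₂ = 67.8 kPa.
W = nRT ln(V₂/V₁) = 5.34×8.314×227×ln(5.49) = 17200 J.
Work done on the gas = −W_by = -17200 J.

-17200 J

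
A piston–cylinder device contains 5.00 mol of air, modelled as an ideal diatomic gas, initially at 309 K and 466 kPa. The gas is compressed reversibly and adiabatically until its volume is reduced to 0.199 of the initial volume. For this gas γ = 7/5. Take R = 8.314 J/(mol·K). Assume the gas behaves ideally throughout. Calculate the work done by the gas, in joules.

-29100 J

V₁ = nRT₁/P₁ = 5.00×8.314×309/466 = 27.6 L.
Adiabatic: TV^(γ−1) = const ⇒ T₂ = 309×(5.03)^0.400 = 589 K; PV^γ = const ⇒ P₂ = 4470 kPa.
ΔU = nCvΔT = 5.00×20.8×(589−309) = 29100 J.
Q = 0 for an adiabatic process, so W = −ΔU = -29100 J.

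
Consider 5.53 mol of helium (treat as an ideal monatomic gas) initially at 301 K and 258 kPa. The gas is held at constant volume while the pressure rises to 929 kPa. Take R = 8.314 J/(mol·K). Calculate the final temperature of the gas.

V₁ = nRT₁/P₁ = 5.53×8.314×301/258 = 53.6 L.
Isochoric: V stays 53.6 L; P/T = const ⇒ T₂ = 1080 K, P₂ = 929 kPa.

1080 K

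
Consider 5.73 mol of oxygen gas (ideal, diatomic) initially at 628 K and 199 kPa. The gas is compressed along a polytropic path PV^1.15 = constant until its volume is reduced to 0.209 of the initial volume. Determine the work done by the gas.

-52800 J

V₁ = nRT₁/P₁ = 5.73×8.314×628/199 = 150 L.
Polytropic n=1.15: T₂ = T₁(V₁/V₂)^(n−1) = 628×(4.78)^0.15 = 794 K; P₂ = P₁(V₁/V₂)^n = 1200 kPa.
W = (P₁V₁−P₂V₂)/(n−1) = (199×150−1200×31.4)/0.15 = -52800 J.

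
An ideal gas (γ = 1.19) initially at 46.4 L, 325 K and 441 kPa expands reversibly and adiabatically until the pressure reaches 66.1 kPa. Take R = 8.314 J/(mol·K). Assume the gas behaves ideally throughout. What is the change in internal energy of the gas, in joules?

-28200 J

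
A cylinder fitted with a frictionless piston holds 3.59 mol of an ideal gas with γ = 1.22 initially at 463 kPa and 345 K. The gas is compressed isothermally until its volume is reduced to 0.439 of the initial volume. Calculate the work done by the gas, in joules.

-8480 J

V₁ = nRT₁/P₁ = 3.59×8.314×345/463 = 22.2 L.
Isothermal: T stays 345 K; PV = const ⇒ V₂ = 9.76 L, P₂ = 1050 kPa.
W = nRT ln(V₂/V₁) = 3.59×8.314×345×ln(0.439) = -8480 J.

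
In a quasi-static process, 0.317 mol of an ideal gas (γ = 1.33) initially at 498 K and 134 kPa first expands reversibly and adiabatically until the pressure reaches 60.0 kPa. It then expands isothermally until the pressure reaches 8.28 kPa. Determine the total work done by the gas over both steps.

V₁ = nRT₁/P₁ = 0.317×8.314×498/134 = 9.79 L.
Step 1 — Adiabatic: T₂/T₁ = (P₂/P₁)^((γ−1)/γ) ⇒ T₂ = 498×(0.448)^0.248 = 408 K; V₂ = 17.9 L.
ΔU = nCvΔT = 0.317×25.2×(408−498) = -719 J.
Q = 0 for an adiabatic process, so W = −ΔU = 719 J.
State after step 1: P = 60.0 kPa, V = 17.9 L, T = 408 K.
Step 2 — Isothermal: T stays 408 K; PV = const ⇒ V₂ = 130 L, P₂ = 8.28 kPa.
ΔU = 0 (ideal gas, T constant).
W = nRT ln(V₂/V₁) = 0.317×8.314×408×ln(7.25) = 2130 J.
Q = ΔU + W = 2130 J.
Net over both steps: W = 2850 J, Q = 2130 J, ΔU = -719 J.

2850 J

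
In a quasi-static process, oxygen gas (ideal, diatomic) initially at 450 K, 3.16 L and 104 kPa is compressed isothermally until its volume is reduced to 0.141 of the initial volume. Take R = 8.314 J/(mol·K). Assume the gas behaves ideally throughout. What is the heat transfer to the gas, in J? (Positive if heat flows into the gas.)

-644 J

n = P₁V₁/(RT₁) = 104×3.16/(8.314×450) = 0.0878 mol.
Isothermal: T stays 450 K; PV = const ⇒ V₂ = 0.446 L, P₂ = 738 kPa.
ΔU = 0 (ideal gas, T constant).
W = nRT ln(V₂/V₁) = 0.0878×8.314×450×ln(0.141) = -644 J.
Q = ΔU + W = -644 J.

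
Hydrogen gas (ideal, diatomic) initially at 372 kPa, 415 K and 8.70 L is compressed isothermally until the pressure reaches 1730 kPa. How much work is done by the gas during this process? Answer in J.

n = P₁V₁/(RT₁) = 372×8.70/(8.314×415) = 0.938 mol.
Isothermal: T stays 415 K; PV = const ⇒ V₂ = 1.87 L, P₂ = 1730 kPa.
W = nRT ln(V₂/V₁) = 0.938×8.314×415×ln(0.215) = -4970 J.

-4970 J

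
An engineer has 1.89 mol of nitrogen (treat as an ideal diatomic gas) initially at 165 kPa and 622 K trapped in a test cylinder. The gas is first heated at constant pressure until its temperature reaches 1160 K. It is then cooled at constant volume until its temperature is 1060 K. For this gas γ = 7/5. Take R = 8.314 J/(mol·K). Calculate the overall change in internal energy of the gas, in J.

V₁ = nRT₁/P₁ = 1.89×8.314×622/165 = 59.2 L.
Step 1 — Isobaric: P stays 165 kPa; V/T = const ⇒ T₂ = 1160 K, V₂ = 110 L.
W = PΔV = 165×(110−59.2) kPa·L = 8450 J.
ΔU = nCvΔT = 1.89×20.8×(1160−622) = 21100 J.
Q = ΔU + W = nCpΔT = 29600 J.
State after step 1: P = 165 kPa, V = 110 L, T = 1160 K.
Step 2 — Isochoric: V stays 110 L; P/T = const ⇒ T₂ = 1060 K, P₂ = 151 kPa.
W = 0 (no volume change).
ΔU = nCvΔT = 1.89×20.8×(1060−1160) = -3930 J.
Q = ΔU = -3930 J.
Net over both steps: W = 8450 J, Q = 25700 J, ΔU = 17200 J.

17200 J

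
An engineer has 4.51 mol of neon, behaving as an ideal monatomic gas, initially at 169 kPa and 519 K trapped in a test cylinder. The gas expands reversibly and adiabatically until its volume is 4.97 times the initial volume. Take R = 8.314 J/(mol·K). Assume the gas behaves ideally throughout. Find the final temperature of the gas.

V₁ = nRT₁/P₁ = 4.51×8.314×519/169 = 115 L.
Adiabatic: TV^(γ−1) = const ⇒ T₂ = 519×(0.201)^0.667 = 178 K; PV^γ = const ⇒ P₂ = 11.7 kPa.

178 K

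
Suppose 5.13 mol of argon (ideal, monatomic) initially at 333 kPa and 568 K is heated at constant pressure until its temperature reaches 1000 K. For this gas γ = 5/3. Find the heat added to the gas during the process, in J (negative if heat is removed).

46100 J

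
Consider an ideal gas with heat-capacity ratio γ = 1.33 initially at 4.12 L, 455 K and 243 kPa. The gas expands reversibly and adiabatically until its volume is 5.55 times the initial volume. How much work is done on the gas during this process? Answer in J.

-1310 J

n = P₁V₁/(RT₁) = 243×4.12/(8.314×455) = 0.265 mol.
Adiabatic: TV^(γ−1) = const ⇒ T₂ = 455×(0.180)^0.330 = 258 K; PV^γ = const ⇒ P₂ = 24.9 kPa.
ΔU = nCvΔT = 0.265×25.2×(258−455) = -1310 J.
Q = 0 for an adiabatic process, so W = −ΔU = 1310 J.
Work done on the gas = −W_by = -1310 J.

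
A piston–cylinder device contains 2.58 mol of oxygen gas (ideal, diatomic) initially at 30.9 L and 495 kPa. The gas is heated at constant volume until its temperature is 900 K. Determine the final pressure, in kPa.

625 kPa

T₁ = P₁V₁/(nR) = 495×30.9/(2.58×8.314) = 713 K.
Isochoric: V stays 30.9 L; P/T = const ⇒ T₂ = 900 K, P₂ = 625 kPa.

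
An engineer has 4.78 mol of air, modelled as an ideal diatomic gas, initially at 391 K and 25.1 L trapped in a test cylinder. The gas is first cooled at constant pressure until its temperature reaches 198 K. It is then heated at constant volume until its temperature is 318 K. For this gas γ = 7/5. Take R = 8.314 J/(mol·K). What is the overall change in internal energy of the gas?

P₁ = nRT₁/V₁ = 4.78×8.314×391/25.1 = 619 kPa.
Step 1 — Isobaric: P stays 619 kPa; V/T = const ⇒ T₂ = 198 K, V₂ = 12.7 L.
W = PΔV = 619×(12.7−25.1) kPa·L = -7670 J.
ΔU = nCvΔT = 4.78×20.8×(198−391) = -19200 J.
Q = ΔU + W = nCpΔT = -26800 J.
State after step 1: P = 619 kPa, V = 12.7 L, T = 198 K.
Step 2 — Isochoric: V stays 12.7 L; P/T = const ⇒ T₂ = 318 K, P₂ = 994 kPa.
W = 0 (no volume change).
ΔU = nCvΔT = 4.78×20.8×(318−198) = 11900 J.
Q = ΔU = 11900 J.
Net over both steps: W = -7670 J, Q = -14900 J, ΔU = -7250 J.

-7250 J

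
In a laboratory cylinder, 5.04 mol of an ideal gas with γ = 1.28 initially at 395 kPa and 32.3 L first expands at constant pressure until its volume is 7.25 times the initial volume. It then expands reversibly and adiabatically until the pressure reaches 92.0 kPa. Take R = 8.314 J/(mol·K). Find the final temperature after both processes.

1600 K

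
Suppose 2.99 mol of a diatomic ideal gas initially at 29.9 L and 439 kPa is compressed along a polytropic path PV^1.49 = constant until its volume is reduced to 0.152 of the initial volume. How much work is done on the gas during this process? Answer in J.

T₁ = P₁V₁/(nR) = 439×29.9/(2.99×8.314) = 528 K.
Polytropic n=1.49: T₂ = T₁(V₁/V₂)^(n−1) = 528×(6.58)^0.49 = 1330 K; P₂ = P₁(V₁/V₂)^n = 7270 kPa.
W = (P₁V₁−P₂V₂)/(n−1) = (439×29.9−7270×4.54)/0.49 = -40600 J.
Work done on the gas = −W_by = 40600 J.

40600 J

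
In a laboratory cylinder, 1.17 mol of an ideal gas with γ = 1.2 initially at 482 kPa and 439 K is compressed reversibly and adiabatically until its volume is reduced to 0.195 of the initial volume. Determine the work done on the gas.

V₁ = nRT₁/P₁ = 1.17×8.314×439/482 = 8.86 L.
Adiabatic: TV^(γ−1) = const ⇒ T₂ = 439×(5.13)^0.200 = 609 K; PV^γ = const ⇒ P₂ = 3430 kPa.
ΔU = nCvΔT = 1.17×41.6×(609−439) = 8260 J.
Q = 0 for an adiabatic process, so W = −ΔU = -8260 J.
Work done on the gas = −W_by = 8260 J.

8260 J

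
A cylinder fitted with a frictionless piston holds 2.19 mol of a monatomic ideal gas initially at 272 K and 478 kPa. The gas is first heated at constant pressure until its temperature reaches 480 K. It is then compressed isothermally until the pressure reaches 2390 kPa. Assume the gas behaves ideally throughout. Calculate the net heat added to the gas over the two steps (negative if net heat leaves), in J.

V₁ = nRT₁/P₁ = 2.19×8.314×272/478 = 10.4 L.
Step 1 — Isobaric: P stays 478 kPa; V/T = const ⇒ T₂ = 480 K, V₂ = 18.3 L.
W = PΔV = 478×(18.3−10.4) kPa·L = 3790 J.
ΔU = nCvΔT = 2.19×12.5×(480−272) = 5680 J.
Q = ΔU + W = nCpΔT = 9470 J.
State after step 1: P = 478 kPa, V = 18.3 L, T = 480 K.
Step 2 — Isothermal: T stays 480 K; PV = const ⇒ V₂ = 3.66 L, P₂ = 2390 kPa.
ΔU = 0 (ideal gas, T constant).
W = nRT ln(V₂/V₁) = 2.19×8.314×480×ln(0.200) = -14100 J.
Q = ΔU + W = -14100 J.
Net over both steps: W = -10300 J, Q = -4600 J, ΔU = 5680 J.

-4600 J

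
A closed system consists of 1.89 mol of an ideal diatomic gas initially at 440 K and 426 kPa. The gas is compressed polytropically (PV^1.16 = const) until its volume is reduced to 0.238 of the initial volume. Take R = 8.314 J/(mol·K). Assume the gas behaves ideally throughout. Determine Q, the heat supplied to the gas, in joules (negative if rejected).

V₁ = nRT₁/P₁ = 1.89×8.314×440/426 = 16.2 L.
Polytropic n=1.16: T₂ = T₁(V₁/V₂)^(n−1) = 440×(4.20)^0.16 = 554 K; P₂ = P₁(V₁/V₂)^n = 2250 kPa.
W = (P₁V₁−P₂V₂)/(n−1) = (426×16.2−2250×3.86)/0.16 = -11200 J.
ΔU = nCvΔT = 1.89×20.8×(554−440) = 4460 J.
Q = ΔU + W = -6690 J.

-6690 J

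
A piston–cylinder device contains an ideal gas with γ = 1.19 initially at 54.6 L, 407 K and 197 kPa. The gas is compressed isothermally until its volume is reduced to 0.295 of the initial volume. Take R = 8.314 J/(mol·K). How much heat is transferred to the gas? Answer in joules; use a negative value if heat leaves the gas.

-13100 J

n = P₁V₁/(RT₁) = 197×54.6/(8.314×407) = 3.18 mol.
Isothermal: T stays 407 K; PV = const ⇒ V₂ = 16.1 L, P₂ = 668 kPa.
ΔU = 0 (ideal gas, T constant).
W = nRT ln(V₂/V₁) = 3.18×8.314×407×ln(0.295) = -13100 J.
Q = ΔU + W = -13100 J.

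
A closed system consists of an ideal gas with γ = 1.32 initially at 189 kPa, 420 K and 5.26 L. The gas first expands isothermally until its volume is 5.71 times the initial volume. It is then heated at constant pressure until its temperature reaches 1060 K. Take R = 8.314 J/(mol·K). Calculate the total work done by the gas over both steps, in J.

n = P₁V₁/(RT₁) = 189×5.26/(8.314×420) = 0.285 mol.
Step 1 — Isothermal: T stays 420 K; PV = const ⇒ V₂ = 30.0 L, P₂ = 33.1 kPa.
ΔU = 0 (ideal gas, T constant).
W = nRT ln(V₂/V₁) = 0.285×8.314×420×ln(5.71) = 1730 J.
Q = ΔU + W = 1730 J.
State after step 1: P = 33.1 kPa, V = 30.0 L, T = 420 K.
Step 2 — Isobaric: P stays 33.1 kPa; V/T = const ⇒ T₂ = 1060 K, V₂ = 75.8 L.
W = PΔV = 33.1×(75.8−30.0) kPa·L = 1510 J.
ΔU = nCvΔT = 0.285×26.0×(1060−420) = 4730 J.
Q = ΔU + W = nCpΔT = 6250 J.
Net over both steps: W = 3250 J, Q = 7980 J, ΔU = 4730 J.

3250 J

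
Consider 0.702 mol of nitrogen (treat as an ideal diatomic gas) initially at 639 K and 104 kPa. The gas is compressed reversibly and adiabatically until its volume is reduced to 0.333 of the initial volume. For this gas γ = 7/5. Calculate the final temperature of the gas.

992 K

V₁ = nRT₁/P₁ = 0.702×8.314×639/104 = 35.9 L.
Adiabatic: TV^(γ−1) = const ⇒ T₂ = 639×(3.00)^0.400 = 992 K; PV^γ = const ⇒ P₂ = 485 kPa.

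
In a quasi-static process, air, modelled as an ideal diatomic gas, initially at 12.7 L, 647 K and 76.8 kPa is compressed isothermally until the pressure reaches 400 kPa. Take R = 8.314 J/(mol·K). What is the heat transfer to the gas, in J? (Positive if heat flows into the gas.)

-1610 J

n = P₁V₁/(RT₁) = 76.8×12.7/(8.314×647) = 0.181 mol.
Isothermal: T stays 647 K; PV = const ⇒ V₂ = 2.44 L, P₂ = 400 kPa.
ΔU = 0 (ideal gas, T constant).
W = nRT ln(V₂/V₁) = 0.181×8.314×647×ln(0.192) = -1610 J.
Q = ΔU + W = -1610 J.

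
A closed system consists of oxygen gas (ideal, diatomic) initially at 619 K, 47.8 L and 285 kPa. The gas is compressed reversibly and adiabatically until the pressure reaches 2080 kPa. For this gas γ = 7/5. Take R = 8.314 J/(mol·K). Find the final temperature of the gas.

1090 K

Adiabatic: T₂/T₁ = (P₂/P₁)^((γ−1)/γ) ⇒ T₂ = 619×(7.30)^0.286 = 1090 K; V₂ = 11.6 L.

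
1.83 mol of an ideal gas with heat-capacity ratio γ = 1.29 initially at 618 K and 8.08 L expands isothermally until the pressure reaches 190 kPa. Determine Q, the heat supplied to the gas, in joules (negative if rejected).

P₁ = nRT₁/V₁ = 1.83×8.314×618/8.08 = 1160 kPa.
Isothermal: T stays 618 K; PV = const ⇒ V₂ = 49.5 L, P₂ = 190 kPa.
ΔU = 0 (ideal gas, T constant).
W = nRT ln(V₂/V₁) = 1.83×8.314×618×ln(6.12) = 17000 J.
Q = ΔU + W = 17000 J.

17000 J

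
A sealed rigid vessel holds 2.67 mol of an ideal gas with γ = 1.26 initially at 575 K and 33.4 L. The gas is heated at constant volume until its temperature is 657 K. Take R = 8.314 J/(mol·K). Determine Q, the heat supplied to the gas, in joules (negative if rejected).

7000 J

P₁ = nRT₁/V₁ = 2.67×8.314×575/33.4 = 382 kPa.
Isochoric: V stays 33.4 L; P/T = const ⇒ T₂ = 657 K, P₂ = 437 kPa.
W = 0 (no volume change).
ΔU = nCvΔT = 2.67×32.0×(657−575) = 7000 J.
Q = ΔU = 7000 J.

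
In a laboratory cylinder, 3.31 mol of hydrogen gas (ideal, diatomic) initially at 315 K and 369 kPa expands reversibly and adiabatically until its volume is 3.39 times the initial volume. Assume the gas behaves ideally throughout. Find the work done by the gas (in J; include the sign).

8370 J

V₁ = nRT₁/P₁ = 3.31×8.314×315/369 = 23.5 L.
Adiabatic: TV^(γ−1) = const ⇒ T₂ = 315×(0.295)^0.400 = 193 K; PV^γ = const ⇒ P₂ = 66.8 kPa.
ΔU = nCvΔT = 3.31×20.8×(193−315) = -8370 J.
Q = 0 for an adiabatic process, so W = −ΔU = 8370 J.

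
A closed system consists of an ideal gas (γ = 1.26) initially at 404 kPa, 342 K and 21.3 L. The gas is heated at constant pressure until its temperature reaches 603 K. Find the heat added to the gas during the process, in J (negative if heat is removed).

31800 J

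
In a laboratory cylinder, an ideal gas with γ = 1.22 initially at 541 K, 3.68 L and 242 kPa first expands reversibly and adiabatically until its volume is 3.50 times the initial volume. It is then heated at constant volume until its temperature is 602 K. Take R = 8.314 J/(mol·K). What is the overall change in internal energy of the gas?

456 J

n = P₁V₁/(RT₁) = 242×3.68/(8.314×541) = 0.198 mol.
Step 1 — Adiabatic: TV^(γ−1) = const ⇒ T₂ = 541×(0.286)^0.220 = 411 K; PV^γ = const ⇒ P₂ = 52.5 kPa.
ΔU = nCvΔT = 0.198×37.8×(411−541) = -975 J.
Q = 0 for an adiabatic process, so W = −ΔU = 975 J.
State after step 1: P = 52.5 kPa, V = 12.9 L, T = 411 K.
Step 2 — Isochoric: V stays 12.9 L; P/T = const ⇒ T₂ = 602 K, P₂ = 76.9 kPa.
W = 0 (no volume change).
ΔU = nCvΔT = 0.198×37.8×(602−411) = 1430 J.
Q = ΔU = 1430 J.
Net over both steps: W = 975 J, Q = 1430 J, ΔU = 456 J.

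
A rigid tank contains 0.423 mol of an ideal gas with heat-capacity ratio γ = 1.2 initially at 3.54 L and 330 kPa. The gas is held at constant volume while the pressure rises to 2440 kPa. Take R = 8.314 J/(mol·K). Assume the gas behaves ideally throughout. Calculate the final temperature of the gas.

T₁ = P₁V₁/(nR) = 330×3.54/(0.423×8.314) = 332 K.
Isochoric: V stays 3.54 L; P/T = const ⇒ T₂ = 2460 K, P₂ = 2440 kPa.

2460 K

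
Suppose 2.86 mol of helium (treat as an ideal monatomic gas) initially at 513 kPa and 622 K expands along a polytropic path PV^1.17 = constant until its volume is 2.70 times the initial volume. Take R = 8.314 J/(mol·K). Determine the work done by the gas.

V₁ = nRT₁/P₁ = 2.86×8.314×622/513 = 28.8 L.
Polytropic n=1.17: T₂ = T₁(V₁/V₂)^(n−1) = 622×(0.370)^0.17 = 525 K; P₂ = P₁(V₁/V₂)^n = 160 kPa.
W = (P₁V₁−P₂V₂)/(n−1) = (513×28.8−160×77.8)/0.17 = 13500 J.

13500 J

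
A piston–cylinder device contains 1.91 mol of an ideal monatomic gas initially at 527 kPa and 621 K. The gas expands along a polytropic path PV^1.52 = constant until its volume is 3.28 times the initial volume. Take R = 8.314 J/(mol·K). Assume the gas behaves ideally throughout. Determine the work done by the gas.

8740 J

V₁ = nRT₁/P₁ = 1.91×8.314×621/527 = 18.7 L.
Polytropic n=1.52: T₂ = T₁(V₁/V₂)^(n−1) = 621×(0.305)^0.52 = 335 K; P₂ = P₁(V₁/V₂)^n = 86.6 kPa.
W = (P₁V₁−P₂V₂)/(n−1) = (527×18.7−86.6×61.4)/0.52 = 8740 J.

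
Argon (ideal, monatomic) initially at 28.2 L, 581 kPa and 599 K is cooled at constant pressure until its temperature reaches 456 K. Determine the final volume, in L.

21.5 L

Isobaric: P stays 581 kPa; V/T = const ⇒ T₂ = 456 K, V₂ = 21.5 L.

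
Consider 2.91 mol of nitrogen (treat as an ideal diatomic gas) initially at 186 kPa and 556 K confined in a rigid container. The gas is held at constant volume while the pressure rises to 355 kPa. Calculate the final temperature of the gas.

V₁ = nRT₁/P₁ = 2.91×8.314×556/186 = 72.3 L.
Isochoric: V stays 72.3 L; P/T = const ⇒ T₂ = 1060 K, P₂ = 355 kPa.

1060 K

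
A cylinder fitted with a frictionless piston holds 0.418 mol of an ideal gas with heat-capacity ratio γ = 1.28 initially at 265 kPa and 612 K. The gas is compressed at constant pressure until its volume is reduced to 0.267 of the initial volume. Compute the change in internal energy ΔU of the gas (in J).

V₁ = nRT₁/P₁ = 0.418×8.314×612/265 = 8.03 L.
Isobaric: P stays 265 kPa; V/T = const ⇒ T₂ = 163 K, V₂ = 2.14 L.
For an ideal gas ΔU = nCvΔT with Cv = R/(γ−1) = 29.7 J/(mol·K).
ΔU = 0.418×29.7×(163−612) = -5570 J.

-5570 J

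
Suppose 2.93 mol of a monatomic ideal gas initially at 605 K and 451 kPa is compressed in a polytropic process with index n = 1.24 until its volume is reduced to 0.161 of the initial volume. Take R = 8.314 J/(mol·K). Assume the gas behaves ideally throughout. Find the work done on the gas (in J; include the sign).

V₁ = nRT₁/P₁ = 2.93×8.314×605/451 = 32.7 L.
Polytropic n=1.24: T₂ = T₁(V₁/V₂)^(n−1) = 605×(6.21)^0.24 = 938 K; P₂ = P₁(V₁/V₂)^n = 4340 kPa.
W = (P₁V₁−P₂V₂)/(n−1) = (451×32.7−4340×5.26)/0.24 = -33800 J.
Work done on the gas = −W_by = 33800 J.

33800 J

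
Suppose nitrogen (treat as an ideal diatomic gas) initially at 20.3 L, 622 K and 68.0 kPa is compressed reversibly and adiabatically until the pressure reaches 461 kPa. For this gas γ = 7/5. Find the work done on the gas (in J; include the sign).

2510 J

n = P₁V₁/(RT₁) = 68.0×20.3/(8.314×622) = 0.267 mol.
Adiabatic: T₂/T₁ = (P₂/P₁)^((γ−1)/γ) ⇒ T₂ = 622×(6.78)^0.286 = 1070 K; V₂ = 5.17 L.
ΔU = nCvΔT = 0.267×20.8×(1070−622) = 2510 J.
Q = 0 for an adiabatic process, so W = −ΔU = -2510 J.
Work done on the gas = −W_by = 2510 J.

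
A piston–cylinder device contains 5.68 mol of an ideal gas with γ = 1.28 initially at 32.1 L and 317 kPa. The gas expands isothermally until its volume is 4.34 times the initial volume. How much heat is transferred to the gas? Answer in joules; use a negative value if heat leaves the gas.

T₁ = P₁V₁/(nR) = 317×32.1/(5.68×8.314) = 215 K.
Isothermal: T stays 215 K; PV = const ⇒ V₂ = 139 L, P₂ = 73.0 kPa.
ΔU = 0 (ideal gas, T constant).
W = nRT ln(V₂/V₁) = 5.68×8.314×215×ln(4.34) = 14900 J.
Q = ΔU + W = 14900 J.

14900 J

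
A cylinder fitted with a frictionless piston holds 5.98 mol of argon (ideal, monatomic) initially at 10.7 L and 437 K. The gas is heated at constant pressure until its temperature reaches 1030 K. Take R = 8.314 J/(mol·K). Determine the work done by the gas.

29500 J

P₁ = nRT₁/V₁ = 5.98×8.314×437/10.7 = 2030 kPa.
Isobaric: P stays 2030 kPa; V/T = const ⇒ T₂ = 1030 K, V₂ = 25.2 L.
W = PΔV = 2030×(25.2−10.7) kPa·L = 29500 J.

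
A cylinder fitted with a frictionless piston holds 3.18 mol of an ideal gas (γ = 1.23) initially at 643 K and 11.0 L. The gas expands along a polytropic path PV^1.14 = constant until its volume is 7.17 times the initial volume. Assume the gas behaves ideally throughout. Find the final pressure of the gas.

P₁ = nRT₁/V₁ = 3.18×8.314×643/11.0 = 1550 kPa.
Polytropic n=1.14: T₂ = T₁(V₁/V₂)^(n−1) = 643×(0.139)^0.14 = 488 K; P₂ = P₁(V₁/V₂)^n = 164 kPa.

164 kPa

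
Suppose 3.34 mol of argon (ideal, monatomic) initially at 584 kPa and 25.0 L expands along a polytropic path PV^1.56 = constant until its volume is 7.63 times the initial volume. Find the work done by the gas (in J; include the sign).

17700 J

T₁ = P₁V₁/(nR) = 584×25.0/(3.34×8.314) = 526 K.
Polytropic n=1.56: T₂ = T₁(V₁/V₂)^(n−1) = 526×(0.131)^0.56 = 168 K; P₂ = P₁(V₁/V₂)^n = 24.5 kPa.
W = (P₁V₁−P₂V₂)/(n−1) = (584×25.0−24.5×191)/0.56 = 17700 J.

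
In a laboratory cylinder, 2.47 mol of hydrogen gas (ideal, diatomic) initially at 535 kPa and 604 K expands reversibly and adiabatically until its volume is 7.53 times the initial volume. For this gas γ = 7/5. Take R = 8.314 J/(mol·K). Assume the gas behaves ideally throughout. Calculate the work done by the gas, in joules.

V₁ = nRT₁/P₁ = 2.47×8.314×604/535 = 23.2 L.
Adiabatic: TV^(γ−1) = const ⇒ T₂ = 604×(0.133)^0.400 = 269 K; PV^γ = const ⇒ P₂ = 31.7 kPa.
ΔU = nCvΔT = 2.47×20.8×(269−604) = -17200 J.
Q = 0 for an adiabatic process, so W = −ΔU = 17200 J.

17200 J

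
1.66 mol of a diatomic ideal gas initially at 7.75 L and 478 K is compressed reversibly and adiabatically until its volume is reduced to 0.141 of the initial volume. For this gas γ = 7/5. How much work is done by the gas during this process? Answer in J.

P₁ = nRT₁/V₁ = 1.66×8.314×478/7.75 = 851 kPa.
Adiabatic: TV^(γ−1) = const ⇒ T₂ = 478×(7.09)^0.400 = 1050 K; PV^γ = const ⇒ P₂ = 13200 kPa.
ΔU = nCvΔT = 1.66×20.8×(1050−478) = 19600 J.
Q = 0 for an adiabatic process, so W = −ΔU = -19600 J.

-19600 J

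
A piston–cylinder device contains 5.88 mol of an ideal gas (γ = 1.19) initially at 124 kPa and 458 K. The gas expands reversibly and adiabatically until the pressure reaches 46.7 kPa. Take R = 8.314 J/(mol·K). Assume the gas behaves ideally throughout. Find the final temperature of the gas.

V₁ = nRT₁/P₁ = 5.88×8.314×458/124 = 181 L.
Adiabatic: T₂/T₁ = (P₂/P₁)^((γ−1)/γ) ⇒ T₂ = 458×(0.377)^0.160 = 392 K; V₂ = 410 L.

392 K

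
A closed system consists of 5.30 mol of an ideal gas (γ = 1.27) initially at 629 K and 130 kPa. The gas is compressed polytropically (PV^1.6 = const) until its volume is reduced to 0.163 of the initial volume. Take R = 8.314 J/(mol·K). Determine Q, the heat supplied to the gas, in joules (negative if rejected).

V₁ = nRT₁/P₁ = 5.30×8.314×629/130 = 213 L.
Polytropic n=1.6: T₂ = T₁(V₁/V₂)^(n−1) = 629×(6.13)^0.60 = 1870 K; P₂ = P₁(V₁/V₂)^n = 2370 kPa.
W = (P₁V₁−P₂V₂)/(n−1) = (130×213−2370×34.8)/0.60 = -91000 J.
ΔU = nCvΔT = 5.30×30.8×(1870−629) = 202000 J.
Q = ΔU + W = 111000 J.

111000 J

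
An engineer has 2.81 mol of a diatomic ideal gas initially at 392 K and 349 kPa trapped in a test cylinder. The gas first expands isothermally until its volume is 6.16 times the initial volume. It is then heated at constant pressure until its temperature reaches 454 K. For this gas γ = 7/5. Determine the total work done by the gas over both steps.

18100 J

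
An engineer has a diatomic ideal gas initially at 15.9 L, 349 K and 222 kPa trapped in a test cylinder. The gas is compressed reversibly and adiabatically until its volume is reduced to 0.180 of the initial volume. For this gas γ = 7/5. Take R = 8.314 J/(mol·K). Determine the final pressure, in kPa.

Adiabatic: TV^(γ−1) = const ⇒ T₂ = 349×(5.56)^0.400 = 693 K; PV^γ = const ⇒ P₂ = 2450 kPa.

2450 kPa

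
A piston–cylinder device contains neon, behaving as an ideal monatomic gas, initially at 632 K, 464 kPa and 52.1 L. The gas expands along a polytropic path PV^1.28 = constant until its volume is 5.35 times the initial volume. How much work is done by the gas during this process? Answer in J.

n = P₁V₁/(RT₁) = 464×52.1/(8.314×632) = 4.60 mol.
Polytropic n=1.28: T₂ = T₁(V₁/V₂)^(n−1) = 632×(0.187)^0.28 = 395 K; P₂ = P₁(V₁/V₂)^n = 54.2 kPa.
W = (P₁V₁−P₂V₂)/(n−1) = (464×52.1−54.2×279)/0.28 = 32400 J.

32400 J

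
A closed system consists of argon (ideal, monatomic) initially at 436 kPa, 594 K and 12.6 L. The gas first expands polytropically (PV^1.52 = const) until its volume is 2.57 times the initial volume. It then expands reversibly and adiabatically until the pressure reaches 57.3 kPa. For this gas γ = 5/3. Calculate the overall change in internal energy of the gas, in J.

n = P₁V₁/(RT₁) = 436×12.6/(8.314×594) = 1.11 mol.
Step 1 — Polytropic n=1.52: T₂ = T₁(V₁/V₂)^(n−1) = 594×(0.389)^0.52 = 364 K; P₂ = P₁(V₁/V₂)^n = 104 kPa.
W = (P₁V₁−P₂V₂)/(n−1) = (436×12.6−104×32.4)/0.52 = 4100 J.
ΔU = nCvΔT = 1.11×12.5×(364−594) = -3200 J.
Q = ΔU + W = 902 J.
State after step 1: P = 104 kPa, V = 32.4 L, T = 364 K.
Step 2 — Adiabatic: T₂/T₁ = (P₂/P₁)^((γ−1)/γ) ⇒ T₂ = 364×(0.552)^0.400 = 287 K; V₂ = 46.3 L.
ΔU = nCvΔT = 1.11×12.5×(287−364) = -1070 J.
Q = 0 for an adiabatic process, so W = −ΔU = 1070 J.
Net over both steps: W = 5170 J, Q = 902 J, ΔU = -4260 J.

-4260 J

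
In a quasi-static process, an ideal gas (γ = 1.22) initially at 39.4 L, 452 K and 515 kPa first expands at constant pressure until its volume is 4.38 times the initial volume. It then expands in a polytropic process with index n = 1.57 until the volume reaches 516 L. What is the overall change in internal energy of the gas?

n = P₁V₁/(RT₁) = 515×39.4/(8.314×452) = 5.40 mol.
Step 1 — Isobaric: P stays 515 kPa; V/T = const ⇒ T₂ = 1980 K, V₂ = 173 L.
W = PΔV = 515×(173−39.4) kPa·L = 68600 J.
ΔU = nCvΔT = 5.40×37.8×(1980−452) = 312000 J.
Q = ΔU + W = nCpΔT = 380000 J.
State after step 1: P = 515 kPa, V = 173 L, T = 1980 K.
Step 2 — Polytropic n=1.57: T₂ = T₁(V₁/V₂)^(n−1) = 1980×(0.334)^0.57 = 1060 K; P₂ = P₁(V₁/V₂)^n = 92.3 kPa.
W = (P₁V₁−P₂V₂)/(n−1) = (515×173−92.3×516)/0.57 = 72400 J.
ΔU = nCvΔT = 5.40×37.8×(1060−1980) = -188000 J.
Q = ΔU + W = -115000 J.
Net over both steps: W = 141000 J, Q = 265000 J, ΔU = 124000 J.

124000 J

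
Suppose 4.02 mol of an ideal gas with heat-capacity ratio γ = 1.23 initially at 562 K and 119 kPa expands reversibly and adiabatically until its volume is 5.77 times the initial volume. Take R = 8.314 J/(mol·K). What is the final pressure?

V₁ = nRT₁/P₁ = 4.02×8.314×562/119 = 158 L.
Adiabatic: TV^(γ−1) = const ⇒ T₂ = 562×(0.173)^0.230 = 376 K; PV^γ = const ⇒ P₂ = 13.8 kPa.

13.8 kPa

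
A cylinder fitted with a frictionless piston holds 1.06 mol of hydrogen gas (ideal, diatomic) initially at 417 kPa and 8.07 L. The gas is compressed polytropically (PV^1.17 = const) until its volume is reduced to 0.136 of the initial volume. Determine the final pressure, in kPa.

4300 kPa

T₁ = P₁V₁/(nR) = 417×8.07/(1.06×8.314) = 382 K.
Polytropic n=1.17: T₂ = T₁(V₁/V₂)^(n−1) = 382×(7.35)^0.17 = 536 K; P₂ = P₁(V₁/V₂)^n = 4300 kPa.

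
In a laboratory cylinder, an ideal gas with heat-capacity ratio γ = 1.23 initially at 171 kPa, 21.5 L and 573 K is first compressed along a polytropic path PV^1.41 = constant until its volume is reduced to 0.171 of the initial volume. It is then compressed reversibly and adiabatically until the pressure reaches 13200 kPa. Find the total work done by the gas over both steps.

-23200 J

n = P₁V₁/(RT₁) = 171×21.5/(8.314×573) = 0.772 mol.
Step 1 — Polytropic n=1.41: T₂ = T₁(V₁/V₂)^(n−1) = 573×(5.85)^0.41 = 1180 K; P₂ = P₁(V₁/V₂)^n = 2060 kPa.
W = (P₁V₁−P₂V₂)/(n−1) = (171×21.5−2060×3.68)/0.41 = -9530 J.
ΔU = nCvΔT = 0.772×36.1×(1180−573) = 17000 J.
Q = ΔU + W = 7460 J.
State after step 1: P = 2060 kPa, V = 3.68 L, T = 1180 K.
Step 2 — Adiabatic: T₂/T₁ = (P₂/P₁)^((γ−1)/γ) ⇒ T₂ = 1180×(6.40)^0.187 = 1670 K; V₂ = 0.813 L.
ΔU = nCvΔT = 0.772×36.1×(1670−1180) = 13700 J.
Q = 0 for an adiabatic process, so W = −ΔU = -13700 J.
Net over both steps: W = -23200 J, Q = 7460 J, ΔU = 30700 J.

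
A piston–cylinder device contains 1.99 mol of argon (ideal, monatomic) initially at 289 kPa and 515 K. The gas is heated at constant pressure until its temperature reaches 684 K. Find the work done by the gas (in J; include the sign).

2800 J

V₁ = nRT₁/P₁ = 1.99×8.314×515/289 = 29.5 L.
Isobaric: P stays 289 kPa; V/T = const ⇒ T₂ = 684 K, V₂ = 39.2 L.
W = PΔV = 289×(39.2−29.5) kPa·L = 2800 J.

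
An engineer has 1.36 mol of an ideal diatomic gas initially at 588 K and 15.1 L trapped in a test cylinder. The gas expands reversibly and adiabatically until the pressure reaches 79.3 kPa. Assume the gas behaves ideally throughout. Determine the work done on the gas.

P₁ = nRT₁/V₁ = 1.36×8.314×588/15.1 = 440 kPa.
Adiabatic: T₂/T₁ = (P₂/P₁)^((γ−1)/γ) ⇒ T₂ = 588×(0.180)^0.286 = 360 K; V₂ = 51.4 L.
ΔU = nCvΔT = 1.36×20.8×(360−588) = -6440 J.
Q = 0 for an adiabatic process, so W = −ΔU = 6440 J.
Work done on the gas = −W_by = -6440 J.

-6440 J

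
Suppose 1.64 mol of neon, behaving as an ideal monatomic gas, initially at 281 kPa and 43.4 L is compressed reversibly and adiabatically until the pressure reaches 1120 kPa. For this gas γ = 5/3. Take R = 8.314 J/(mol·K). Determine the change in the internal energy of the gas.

T₁ = P₁V₁/(nR) = 281×43.4/(1.64×8.314) = 894 K.
Adiabatic: T₂/T₁ = (P₂/P₁)^((γ−1)/γ) ⇒ T₂ = 894×(3.99)^0.400 = 1560 K; V₂ = 18.9 L.
For an ideal gas ΔU = nCvΔT with Cv = (3/2)R = 12.5 J/(mol·K).
ΔU = 1.64×12.5×(1560−894) = 13500 J.

13500 J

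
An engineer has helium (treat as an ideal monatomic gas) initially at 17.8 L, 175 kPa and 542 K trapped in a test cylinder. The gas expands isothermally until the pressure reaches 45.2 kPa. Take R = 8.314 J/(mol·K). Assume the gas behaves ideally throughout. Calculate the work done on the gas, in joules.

n = P₁V₁/(RT₁) = 175×17.8/(8.314×542) = 0.691 mol.
Isothermal: T stays 542 K; PV = const ⇒ V₂ = 68.9 L, P₂ = 45.2 kPa.
W = nRT ln(V₂/V₁) = 0.691×8.314×542×ln(3.87) = 4220 J.
Work done on the gas = −W_by = -4220 J.

-4220 J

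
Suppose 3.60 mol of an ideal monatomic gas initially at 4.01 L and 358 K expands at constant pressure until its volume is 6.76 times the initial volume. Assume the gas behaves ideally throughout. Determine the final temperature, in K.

P₁ = nRT₁/V₁ = 3.60×8.314×358/4.01 = 2670 kPa.
Isobaric: P stays 2670 kPa; V/T = const ⇒ T₂ = 2420 K, V₂ = 27.1 L.

2420 K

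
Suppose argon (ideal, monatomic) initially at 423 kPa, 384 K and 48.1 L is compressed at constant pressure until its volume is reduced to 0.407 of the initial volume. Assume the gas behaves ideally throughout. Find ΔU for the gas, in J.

-18100 J

n = P₁V₁/(RT₁) = 423×48.1/(8.314×384) = 6.37 mol.
Isobaric: P stays 423 kPa; V/T = const ⇒ T₂ = 156 K, V₂ = 19.6 L.
For an ideal gas ΔU = nCvΔT with Cv = (3/2)R = 12.5 J/(mol·K).
ΔU = 6.37×12.5×(156−384) = -18100 J.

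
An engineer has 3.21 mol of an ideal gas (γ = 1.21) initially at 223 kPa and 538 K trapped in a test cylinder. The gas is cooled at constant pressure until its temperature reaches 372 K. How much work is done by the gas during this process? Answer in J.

V₁ = nRT₁/P₁ = 3.21×8.314×538/223 = 64.4 L.
Isobaric: P stays 223 kPa; V/T = const ⇒ T₂ = 372 K, V₂ = 44.5 L.
W = PΔV = 223×(44.5−64.4) kPa·L = -4430 J.

-4430 J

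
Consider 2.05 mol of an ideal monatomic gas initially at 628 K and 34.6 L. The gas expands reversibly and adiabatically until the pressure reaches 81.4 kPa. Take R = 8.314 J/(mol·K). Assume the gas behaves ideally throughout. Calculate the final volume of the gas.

77.1 L

P₁ = nRT₁/V₁ = 2.05×8.314×628/34.6 = 309 kPa.
Adiabatic: T₂/T₁ = (P₂/P₁)^((γ−1)/γ) ⇒ T₂ = 628×(0.263)^0.400 = 368 K; V₂ = 77.1 L.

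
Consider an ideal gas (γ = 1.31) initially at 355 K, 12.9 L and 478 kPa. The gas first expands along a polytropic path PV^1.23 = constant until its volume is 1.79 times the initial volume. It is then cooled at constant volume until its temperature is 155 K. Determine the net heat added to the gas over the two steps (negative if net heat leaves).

n = P₁V₁/(RT₁) = 478×12.9/(8.314×355) = 2.09 mol.
Step 1 — Polytropic n=1.23: T₂ = T₁(V₁/V₂)^(n−1) = 355×(0.559)^0.23 = 311 K; P₂ = P₁(V₁/V₂)^n = 234 kPa.
W = (P₁V₁−P₂V₂)/(n−1) = (478×12.9−234×23.1)/0.23 = 3360 J.
ΔU = nCvΔT = 2.09×26.8×(311−355) = -2490 J.
Q = ΔU + W = 867 J.
State after step 1: P = 234 kPa, V = 23.1 L, T = 311 K.
Step 2 — Isochoric: V stays 23.1 L; P/T = const ⇒ T₂ = 155 K, P₂ = 117 kPa.
W = 0 (no volume change).
ΔU = nCvΔT = 2.09×26.8×(155−311) = -8710 J.
Q = ΔU = -8710 J.
Net over both steps: W = 3360 J, Q = -7850 J, ΔU = -11200 J.

-7850 J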